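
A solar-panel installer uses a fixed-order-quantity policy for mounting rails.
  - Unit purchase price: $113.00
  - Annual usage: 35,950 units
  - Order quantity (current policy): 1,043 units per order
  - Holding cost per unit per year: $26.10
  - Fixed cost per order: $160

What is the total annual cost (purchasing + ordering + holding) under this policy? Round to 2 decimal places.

Annual ordering cost = (D/Q)·S = (35,950/1,043) × 160 = $5,514.86
Annual holding cost  = (Q/2)·H = (1,043/2) × 26.1 = $13,611.15
Purchase cost = D·C = 35,950 × 113 = $4,062,350.00
Total = $5,514.86 + $13,611.15 + $4,062,350.00 = $4,081,476.01

$4,081,476.01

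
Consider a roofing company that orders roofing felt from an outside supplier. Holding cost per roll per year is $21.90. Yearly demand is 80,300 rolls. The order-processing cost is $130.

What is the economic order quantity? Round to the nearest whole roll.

976 rolls

2DS/H = 2·80,300·130/21.9 = 953,333.33
EOQ = √953,333.33 ≈ 976.39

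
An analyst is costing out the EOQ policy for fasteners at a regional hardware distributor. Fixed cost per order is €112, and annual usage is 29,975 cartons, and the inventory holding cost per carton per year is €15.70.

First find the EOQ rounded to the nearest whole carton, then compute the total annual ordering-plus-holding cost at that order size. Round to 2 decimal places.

€10,267.23

EOQ = √(2DS/H) = √(2 × 29,975 × 112 / 15.7)
    = √(427,668.79) ≈ 653.96 → Q = 654 cartons
Ordering: D/Q × S = 29,975/654 × €112 = €5,133.33
Holding:  Q/2 × H = 654/2 × €15.7 = €5,133.90
Total = €5,133.33 + €5,133.90 = €10,267.23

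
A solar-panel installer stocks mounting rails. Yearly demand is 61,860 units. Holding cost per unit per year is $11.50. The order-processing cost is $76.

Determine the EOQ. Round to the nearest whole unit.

Q* = √(2·D·S / H) = √(2·61,860·76 / 11.5) = √817,627.8 ≈ 904.23

904 units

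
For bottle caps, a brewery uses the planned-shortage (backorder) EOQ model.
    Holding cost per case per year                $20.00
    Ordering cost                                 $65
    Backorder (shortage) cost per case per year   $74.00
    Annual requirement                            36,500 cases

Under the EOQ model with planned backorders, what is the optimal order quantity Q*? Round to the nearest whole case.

Basic EOQ = √(2·36,500·65/20) = 487.083
Backorder adjustment √((H+b)/b) = √((20+74)/74) = 1.1271
Q* = 487.083 × 1.1271 ≈ 548.97

549 cases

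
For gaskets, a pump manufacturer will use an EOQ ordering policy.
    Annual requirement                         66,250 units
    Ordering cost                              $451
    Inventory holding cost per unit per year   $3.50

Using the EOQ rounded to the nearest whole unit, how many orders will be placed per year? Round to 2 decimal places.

16.03 orders per year

EOQ = √(2DS/H) = √(2 × 66,250 × 451 / 3.5)
    = √(17,073,571.43) ≈ 4,132.02 → Q = 4,132
N = D/Q = 66,250/4,132 ≈ 16.033 orders/yr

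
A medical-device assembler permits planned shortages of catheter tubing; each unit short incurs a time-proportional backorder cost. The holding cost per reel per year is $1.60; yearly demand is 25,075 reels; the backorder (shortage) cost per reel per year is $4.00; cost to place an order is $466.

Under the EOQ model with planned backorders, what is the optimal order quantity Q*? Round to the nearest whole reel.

Basic EOQ = √(2·25,075·466/1.6) = 3,821.804
Backorder adjustment √((H+b)/b) = √((1.6+4)/4) = 1.1832
Q* = 3,821.804 × 1.1832 ≈ 4,522.02

4,522 reels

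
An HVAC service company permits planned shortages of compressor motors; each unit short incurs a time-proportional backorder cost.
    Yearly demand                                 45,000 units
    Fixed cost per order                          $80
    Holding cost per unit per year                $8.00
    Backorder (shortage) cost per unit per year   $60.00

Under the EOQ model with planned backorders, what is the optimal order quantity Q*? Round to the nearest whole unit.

Q* = √(2DS/H) · √((H + b)/b)
   = √(2 × 45,000 × 80 / 8) · √((8 + 60) / 60)
   = 948.683 × 1.0646 ≈ 1,009.95

1,010 units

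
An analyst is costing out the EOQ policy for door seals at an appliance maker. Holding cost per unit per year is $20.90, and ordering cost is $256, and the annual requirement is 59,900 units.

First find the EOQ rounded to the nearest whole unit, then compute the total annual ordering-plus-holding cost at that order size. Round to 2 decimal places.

EOQ = √(2DS/H) = √(2 × 59,900 × 256 / 20.9)
    = √(1,467,406.70) ≈ 1,211.37 → Q = 1,211 units
Annual ordering cost = (D/Q)·S = (59,900/1,211) × 256 = $12,662.59
Annual holding cost  = (Q/2)·H = (1,211/2) × 20.9 = $12,654.95
Total = $12,662.59 + $12,654.95 = $25,317.54

$25,317.54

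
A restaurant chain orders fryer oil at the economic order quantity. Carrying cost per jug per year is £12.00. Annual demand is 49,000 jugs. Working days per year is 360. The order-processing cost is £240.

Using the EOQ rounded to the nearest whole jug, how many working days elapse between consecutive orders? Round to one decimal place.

2DS/H = 2·49,000·240/12 = 1,960,000.00
EOQ = √1,960,000.00 ≈ 1,400.00 → Q = 1,400 jugs
Days between orders = 360 / (D/Q) = 360 / 35.000 ≈ 10.286

10.3 days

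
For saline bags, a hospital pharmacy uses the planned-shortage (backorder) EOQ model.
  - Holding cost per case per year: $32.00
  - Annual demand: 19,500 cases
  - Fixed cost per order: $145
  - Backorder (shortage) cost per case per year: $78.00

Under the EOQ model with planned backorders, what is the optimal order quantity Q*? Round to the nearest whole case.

499 cases

Q* = √(2DS/H) · √((H + b)/b)
   = √(2 × 19,500 × 145 / 32) · √((32 + 78) / 78)
   = 420.379 × 1.1875 ≈ 499.22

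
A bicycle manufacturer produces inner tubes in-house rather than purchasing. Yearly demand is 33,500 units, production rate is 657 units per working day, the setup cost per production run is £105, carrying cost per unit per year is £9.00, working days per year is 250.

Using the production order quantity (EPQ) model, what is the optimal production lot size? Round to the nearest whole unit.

991 units

Daily demand d = 33,500/250 = 134.000; p = 657; 1 − d/p = 0.79604
EPQ = √(2DS / (H(1 − d/p)))
    = √(2 × 33,500 × 105 / (9 × 0.79604)) ≈ 990.93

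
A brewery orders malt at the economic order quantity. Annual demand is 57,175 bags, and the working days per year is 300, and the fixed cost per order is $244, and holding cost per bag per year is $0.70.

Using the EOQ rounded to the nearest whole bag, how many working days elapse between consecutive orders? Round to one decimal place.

33.1 days

EOQ = √(2DS/H) = √(2 × 57,175 × 244 / 0.7)
    = √(39,859,142.86) ≈ 6,313.41 → Q = 6,313 bags
T = Q/D × 300 days = 6,313/57,175 × 300 = 33.125 days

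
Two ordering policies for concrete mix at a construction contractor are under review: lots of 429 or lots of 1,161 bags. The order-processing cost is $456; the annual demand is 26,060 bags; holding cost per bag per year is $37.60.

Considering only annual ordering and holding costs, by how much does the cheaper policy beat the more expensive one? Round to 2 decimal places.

TC(Q) = (D/Q)S + (Q/2)H
TC(429) = (26,060/429)×456 + (429/2)×37.6 = $35,765.34
TC(1,161) = (26,060/1,161)×456 + (1,161/2)×37.6 = $32,062.25
|ΔTC| = |$35,765.34 − $32,062.25| = $3,703.09

$3,703.09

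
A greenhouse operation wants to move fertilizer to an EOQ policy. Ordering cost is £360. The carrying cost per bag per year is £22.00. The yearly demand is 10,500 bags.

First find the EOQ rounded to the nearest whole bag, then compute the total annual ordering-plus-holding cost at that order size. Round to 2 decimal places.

£12,896.51

Q* = √(2·D·S / H) = √(2·10,500·360 / 22) = √343,636.4 ≈ 586.21 → Q = 586 bags
Orders/yr = 10,500/586 = 17.918; ordering cost = 17.918 × £360 = £6,450.51
Average inventory = 586/2 = 293; holding cost = 293 × £22 = £6,446.00
Total = £6,450.51 + £6,446.00 = £12,896.51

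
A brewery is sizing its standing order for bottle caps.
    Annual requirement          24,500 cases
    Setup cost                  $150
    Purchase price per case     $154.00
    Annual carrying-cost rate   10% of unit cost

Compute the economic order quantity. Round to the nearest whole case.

691 cases

Carrying cost H = $154 × 10% = $15.4000/case/yr
Q* = √(2·D·S / H) = √(2·24,500·150 / 15.4) = √477,272.7 ≈ 690.85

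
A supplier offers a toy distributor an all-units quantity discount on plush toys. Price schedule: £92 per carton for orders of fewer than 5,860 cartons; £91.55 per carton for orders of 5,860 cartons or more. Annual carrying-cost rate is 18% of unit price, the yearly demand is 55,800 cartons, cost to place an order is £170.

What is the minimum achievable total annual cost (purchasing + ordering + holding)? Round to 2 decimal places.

H₁ = 18%×£92 = £16.5600;  H₂ = 18%×£91.55 = £16.4790
EOQ₁ = √(2×55,800×170/16.5600) = 1,070.35  (< 5,860, feasible at tier 1)
EOQ₂ = √(2×55,800×170/16.4790) = 1,072.98  (< 5,860 → use Q = 5,860 at tier-2 price)
TC(tier 1 (EOQ₁), Q≈1,070.4) = £5,151,325.02
TC(tier 2, Q≈5,860.0) = £5,158,392.24
Minimum at tier 1 (EOQ₁): £5,151,325.02

£5,151,325.02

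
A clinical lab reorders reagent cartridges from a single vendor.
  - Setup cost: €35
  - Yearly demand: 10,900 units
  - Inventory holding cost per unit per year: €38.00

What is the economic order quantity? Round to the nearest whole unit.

Q* = √(2·D·S / H) = √(2·10,900·35 / 38) = √20,078.9 ≈ 141.70

142 units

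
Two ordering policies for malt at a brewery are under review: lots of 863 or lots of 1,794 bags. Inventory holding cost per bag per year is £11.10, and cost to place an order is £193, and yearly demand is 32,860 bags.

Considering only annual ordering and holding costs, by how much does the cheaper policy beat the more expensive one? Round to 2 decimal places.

£1,353.40

For each Q, cost = (D/Q)·S + (Q/2)·H.
TC(863) = (32,860/863)×193 + (863/2)×11.1 = £12,138.41
TC(1,794) = (32,860/1,794)×193 + (1,794/2)×11.1 = £13,491.81
Lots of 863 are cheaper by £1,353.40.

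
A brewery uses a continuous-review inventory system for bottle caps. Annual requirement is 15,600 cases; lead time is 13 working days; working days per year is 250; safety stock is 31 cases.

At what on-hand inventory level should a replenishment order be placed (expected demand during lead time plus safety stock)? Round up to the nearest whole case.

843 cases

Daily demand d = 15,600 / 250 = 62.400 cases/day
Demand during lead time = 62.400 × 13 = 811.20
Reorder point = 811.20 + 31 = 842.20 → round up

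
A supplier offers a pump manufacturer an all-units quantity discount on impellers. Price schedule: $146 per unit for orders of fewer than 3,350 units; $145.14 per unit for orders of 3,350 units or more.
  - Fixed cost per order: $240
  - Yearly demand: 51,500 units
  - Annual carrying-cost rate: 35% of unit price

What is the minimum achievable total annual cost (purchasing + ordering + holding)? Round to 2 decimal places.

$7,554,541.41

H₁ = 35%×$146 = $51.1000;  H₂ = 35%×$145.14 = $50.7990
EOQ₁ = √(2×51,500×240/51.1000) = 695.53  (< 3,350, feasible at tier 1)
EOQ₂ = √(2×51,500×240/50.7990) = 697.58  (< 3,350 → use Q = 3,350 at tier-2 price)
TC(tier 1 (EOQ₁), Q≈695.5) = $7,554,541.41
TC(tier 2, Q≈3,350.0) = $7,563,487.88
Minimum at tier 1 (EOQ₁): $7,554,541.41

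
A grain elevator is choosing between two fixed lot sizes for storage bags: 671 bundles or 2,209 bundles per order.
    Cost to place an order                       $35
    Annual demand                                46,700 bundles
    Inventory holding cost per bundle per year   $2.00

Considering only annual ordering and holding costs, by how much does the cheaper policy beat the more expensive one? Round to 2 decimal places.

Annual cost at Q: ordering D·S/Q plus holding Q·H/2.
TC(671) = (46,700/671)×35 + (671/2)×2 = $3,106.92
TC(2,209) = (46,700/2,209)×35 + (2,209/2)×2 = $2,948.93
Cheaper: Q = 2,209.  Difference = $157.99

$157.99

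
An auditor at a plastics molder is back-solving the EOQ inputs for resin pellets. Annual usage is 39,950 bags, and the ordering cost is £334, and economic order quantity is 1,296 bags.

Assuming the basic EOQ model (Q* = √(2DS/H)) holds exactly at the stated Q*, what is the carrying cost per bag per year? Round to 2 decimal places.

Since Q* = (2DS/H)^½, squaring gives Q*²·H = 2DS.
H = 2DS / Q² = 2 × 39,950 × 334 / 1,296² = 15.8885

£15.89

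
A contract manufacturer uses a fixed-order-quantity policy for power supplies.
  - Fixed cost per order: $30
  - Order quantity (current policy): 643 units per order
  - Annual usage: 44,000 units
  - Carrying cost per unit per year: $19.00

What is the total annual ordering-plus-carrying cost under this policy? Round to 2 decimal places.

$8,161.38

Orders/yr = 44,000/643 = 68.429; ordering cost = 68.429 × $30 = $2,052.88
Average inventory = 643/2 = 321.5; holding cost = 321.5 × $19 = $6,108.50
Total = $2,052.88 + $6,108.50 = $8,161.38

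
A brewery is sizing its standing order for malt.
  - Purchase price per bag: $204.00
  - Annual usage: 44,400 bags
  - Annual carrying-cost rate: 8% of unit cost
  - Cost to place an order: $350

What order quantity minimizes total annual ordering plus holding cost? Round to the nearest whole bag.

1,380 bags

Carrying cost H = $204 × 8% = $16.3200/bag/yr
EOQ = √(2DS/H) = √(2 × 44,400 × 350 / 16.32)
    = √(1,904,411.76) ≈ 1,380.00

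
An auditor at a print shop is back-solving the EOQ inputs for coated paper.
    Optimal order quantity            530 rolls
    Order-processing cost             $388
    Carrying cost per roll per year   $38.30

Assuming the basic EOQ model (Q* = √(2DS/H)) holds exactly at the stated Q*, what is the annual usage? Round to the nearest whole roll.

Since Q* = (2DS/H)^½, squaring gives Q*²·H = 2DS.
D = Q²H / (2S) = 530² × 38.3 / (2 × 388) = 13,864.01

13,864 rolls per year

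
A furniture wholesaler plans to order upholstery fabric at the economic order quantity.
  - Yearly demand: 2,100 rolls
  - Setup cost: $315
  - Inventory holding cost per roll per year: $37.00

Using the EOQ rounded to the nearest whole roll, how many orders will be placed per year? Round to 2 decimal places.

Optimal lot size Q* = (2 × 2,100 × $315 / $37)^½ ≈ 189.09 → Q = 189
N = D/Q = 2,100/189 ≈ 11.111 orders/yr

11.11 orders per year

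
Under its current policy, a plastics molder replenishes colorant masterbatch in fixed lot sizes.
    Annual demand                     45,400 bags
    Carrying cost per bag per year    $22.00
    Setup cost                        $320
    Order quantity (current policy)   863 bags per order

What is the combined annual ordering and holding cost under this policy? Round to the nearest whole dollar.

$26,327

Annual ordering cost = (D/Q)·S = (45,400/863) × 320 = $16,834.30
Annual holding cost  = (Q/2)·H = (863/2) × 22 = $9,493.00
Total = $16,834.30 + $9,493.00 = $26,327.30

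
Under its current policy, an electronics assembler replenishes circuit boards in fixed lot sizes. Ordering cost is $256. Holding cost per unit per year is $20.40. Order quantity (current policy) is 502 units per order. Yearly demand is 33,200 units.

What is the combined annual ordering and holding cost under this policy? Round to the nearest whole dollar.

Orders/yr = 33,200/502 = 66.135; ordering cost = 66.135 × $256 = $16,930.68
Average inventory = 502/2 = 251; holding cost = 251 × $20.4 = $5,120.40
Total = $16,930.68 + $5,120.40 = $22,051.08

$22,051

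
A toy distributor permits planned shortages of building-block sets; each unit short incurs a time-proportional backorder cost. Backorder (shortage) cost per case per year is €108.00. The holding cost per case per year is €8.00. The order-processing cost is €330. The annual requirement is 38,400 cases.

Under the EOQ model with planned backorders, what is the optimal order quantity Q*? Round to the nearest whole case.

1,845 cases

Basic EOQ = √(2·38,400·330/8) = 1,779.888
Backorder adjustment √((H+b)/b) = √((8+108)/108) = 1.0364
Q* = 1,779.888 × 1.0364 ≈ 1,844.63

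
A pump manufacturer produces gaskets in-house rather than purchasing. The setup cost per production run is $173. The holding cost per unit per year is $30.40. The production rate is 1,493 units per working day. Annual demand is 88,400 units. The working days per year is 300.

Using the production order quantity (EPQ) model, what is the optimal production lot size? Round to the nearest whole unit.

d = 88,400/300 = 294.6667 units/day;  effective holding cost H(1 − d/p) = 30.4·(1 − 294.6667/1493) = 24.40009
Q* = √(2DS / H_eff) = √(2·88,400·173 / 24.40009) ≈ 1,119.61

1,120 units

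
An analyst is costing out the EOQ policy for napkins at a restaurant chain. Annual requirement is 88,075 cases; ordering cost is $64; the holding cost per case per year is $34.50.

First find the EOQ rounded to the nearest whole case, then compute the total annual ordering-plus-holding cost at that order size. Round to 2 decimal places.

$19,721.55

2DS/H = 2·88,075·64/34.5 = 326,771.01
EOQ = √326,771.01 ≈ 571.64 → Q = 572 cases
Ordering: D/Q × S = 88,075/572 × $64 = $9,854.55
Holding:  Q/2 × H = 572/2 × $34.5 = $9,867.00
Total = $9,854.55 + $9,867.00 = $19,721.55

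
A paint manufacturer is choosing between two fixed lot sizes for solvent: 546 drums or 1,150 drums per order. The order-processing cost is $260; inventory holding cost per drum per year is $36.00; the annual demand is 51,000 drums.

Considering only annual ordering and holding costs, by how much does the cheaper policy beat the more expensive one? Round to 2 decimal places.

$1,883.28

Annual cost at Q: ordering D·S/Q plus holding Q·H/2.
TC(546) = (51,000/546)×260 + (546/2)×36 = $34,113.71
TC(1,150) = (51,000/1,150)×260 + (1,150/2)×36 = $32,230.43
Cheaper: Q = 1,150.  Difference = $1,883.28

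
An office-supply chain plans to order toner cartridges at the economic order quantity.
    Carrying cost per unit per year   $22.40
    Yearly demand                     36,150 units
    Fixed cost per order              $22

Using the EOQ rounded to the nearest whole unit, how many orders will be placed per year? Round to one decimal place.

Optimal lot size Q* = (2 × 36,150 × $22 / $22.4)^½ ≈ 266.48 → Q = 266
N = D/Q = 36,150/266 ≈ 135.902 orders/yr

135.9 orders per year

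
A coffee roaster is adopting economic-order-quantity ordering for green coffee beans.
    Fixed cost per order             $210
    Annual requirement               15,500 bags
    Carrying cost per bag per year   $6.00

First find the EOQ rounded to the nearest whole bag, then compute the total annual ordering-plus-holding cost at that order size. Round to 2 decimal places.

$6,249.80

EOQ = √(2DS/H) = √(2 × 15,500 × 210 / 6)
    = √(1,085,000.00) ≈ 1,041.63 → Q = 1,042 bags
Orders/yr = 15,500/1,042 = 14.875; ordering cost = 14.875 × $210 = $3,123.80
Average inventory = 1,042/2 = 521; holding cost = 521 × $6 = $3,126.00
Total = $3,123.80 + $3,126.00 = $6,249.80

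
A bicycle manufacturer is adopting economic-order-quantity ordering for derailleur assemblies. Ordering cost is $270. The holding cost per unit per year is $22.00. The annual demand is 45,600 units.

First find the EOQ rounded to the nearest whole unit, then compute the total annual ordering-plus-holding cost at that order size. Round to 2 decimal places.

$23,275.05

Q* = √(2·D·S / H) = √(2·45,600·270 / 22) = √1,119,272.7 ≈ 1,057.96 → Q = 1,058 units
Annual ordering cost = (D/Q)·S = (45,600/1,058) × 270 = $11,637.05
Annual holding cost  = (Q/2)·H = (1,058/2) × 22 = $11,638.00
Total = $11,637.05 + $11,638.00 = $23,275.05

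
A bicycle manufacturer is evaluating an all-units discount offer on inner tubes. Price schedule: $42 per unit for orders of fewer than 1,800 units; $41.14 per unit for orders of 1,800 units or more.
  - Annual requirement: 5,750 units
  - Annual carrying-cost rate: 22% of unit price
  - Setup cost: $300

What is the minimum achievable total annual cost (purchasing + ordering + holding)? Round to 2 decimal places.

$245,659.05

H₁ = 22%×$42 = $9.2400;  H₂ = 22%×$41.14 = $9.0508
EOQ₁ = √(2×5,750×300/9.2400) = 611.05  (< 1,800, feasible at tier 1)
EOQ₂ = √(2×5,750×300/9.0508) = 617.40  (< 1,800 → use Q = 1,800 at tier-2 price)
TC(tier 1 (EOQ₁), Q≈611.0) = $247,146.06
TC(tier 2, Q≈1,800.0) = $245,659.05
Minimum at tier 2: $245,659.05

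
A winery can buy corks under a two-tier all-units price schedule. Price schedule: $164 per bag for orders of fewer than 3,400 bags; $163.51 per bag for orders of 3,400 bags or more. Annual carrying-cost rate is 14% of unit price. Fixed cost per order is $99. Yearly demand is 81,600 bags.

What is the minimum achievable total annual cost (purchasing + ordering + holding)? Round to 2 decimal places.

H₁ = 14%×$164 = $22.9600;  H₂ = 14%×$163.51 = $22.8914
EOQ₁ = √(2×81,600×99/22.9600) = 838.86  (< 3,400, feasible at tier 1)
EOQ₂ = √(2×81,600×99/22.8914) = 840.12  (< 3,400 → use Q = 3,400 at tier-2 price)
TC(tier 1 (EOQ₁), Q≈838.9) = $13,401,660.33
TC(tier 2, Q≈3,400.0) = $13,383,707.38
Minimum at tier 2: $13,383,707.38

$13,383,707.38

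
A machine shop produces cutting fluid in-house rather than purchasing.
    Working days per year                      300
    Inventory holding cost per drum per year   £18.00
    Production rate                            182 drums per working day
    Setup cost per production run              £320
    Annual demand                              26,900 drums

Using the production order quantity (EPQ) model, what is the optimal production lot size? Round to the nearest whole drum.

Daily demand d = 26,900/300 = 89.667; p = 182; 1 − d/p = 0.50733
EPQ = √(2DS / (H(1 − d/p)))
    = √(2 × 26,900 × 320 / (18 × 0.50733)) ≈ 1,373.05

1,373 drums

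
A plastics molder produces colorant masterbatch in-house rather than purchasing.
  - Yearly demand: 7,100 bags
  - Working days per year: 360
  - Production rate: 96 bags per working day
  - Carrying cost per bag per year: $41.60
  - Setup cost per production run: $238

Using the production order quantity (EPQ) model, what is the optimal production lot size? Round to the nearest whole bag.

Daily demand d = 7,100/360 = 19.722; p = 96; 1 − d/p = 0.79456
EPQ = √(2DS / (H(1 − d/p)))
    = √(2 × 7,100 × 238 / (41.6 × 0.79456)) ≈ 319.76

320 bags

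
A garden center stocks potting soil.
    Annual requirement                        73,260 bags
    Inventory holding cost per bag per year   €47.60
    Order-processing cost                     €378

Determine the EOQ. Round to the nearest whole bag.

EOQ = √(2DS/H) = √(2 × 73,260 × 378 / 47.6)
    = √(1,163,541.18) ≈ 1,078.68

1,079 bags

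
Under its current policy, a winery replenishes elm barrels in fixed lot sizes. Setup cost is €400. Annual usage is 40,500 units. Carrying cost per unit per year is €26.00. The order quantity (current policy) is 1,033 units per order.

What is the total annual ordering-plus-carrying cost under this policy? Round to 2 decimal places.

€29,111.48

Ordering: D/Q × S = 40,500/1,033 × €400 = €15,682.48
Holding:  Q/2 × H = 1,033/2 × €26 = €13,429.00
Total = €15,682.48 + €13,429.00 = €29,111.48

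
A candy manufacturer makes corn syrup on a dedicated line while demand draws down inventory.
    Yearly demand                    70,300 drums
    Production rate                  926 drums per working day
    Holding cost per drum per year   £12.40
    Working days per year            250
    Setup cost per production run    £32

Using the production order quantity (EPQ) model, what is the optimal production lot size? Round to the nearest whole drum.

d = 70,300/250 = 281.2000 drums/day;  effective holding cost H(1 − d/p) = 12.4·(1 − 281.2000/926) = 8.63447
Q* = √(2DS / H_eff) = √(2·70,300·32 / 8.63447) ≈ 721.85

722 drums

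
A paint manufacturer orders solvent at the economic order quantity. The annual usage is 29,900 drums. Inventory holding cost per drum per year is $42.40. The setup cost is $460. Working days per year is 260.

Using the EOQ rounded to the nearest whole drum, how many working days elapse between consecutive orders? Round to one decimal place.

EOQ = √(2DS/H) = √(2 × 29,900 × 460 / 42.4)
    = √(648,773.58) ≈ 805.46 → Q = 805 drums
Cycle time = (working days × Q)/D = (260 × 805) / 29,900 = 7.000 days

7.0 days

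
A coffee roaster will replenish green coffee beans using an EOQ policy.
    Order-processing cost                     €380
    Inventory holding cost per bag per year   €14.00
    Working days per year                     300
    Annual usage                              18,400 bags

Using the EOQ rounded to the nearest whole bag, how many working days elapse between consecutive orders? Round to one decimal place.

16.3 days

2DS/H = 2·18,400·380/14 = 998,857.14
EOQ = √998,857.14 ≈ 999.43 → Q = 999 bags
Days between orders = 300 / (D/Q) = 300 / 18.418 ≈ 16.288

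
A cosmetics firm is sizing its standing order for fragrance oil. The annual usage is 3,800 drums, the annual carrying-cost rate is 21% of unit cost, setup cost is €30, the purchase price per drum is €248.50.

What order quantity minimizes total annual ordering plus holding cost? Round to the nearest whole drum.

66 drums

H = i·C = 0.21 × €248.5 = €52.1850 per drum-year
Q* = √(2·D·S / H) = √(2·3,800·30 / 52.185) = √4,369.1 ≈ 66.10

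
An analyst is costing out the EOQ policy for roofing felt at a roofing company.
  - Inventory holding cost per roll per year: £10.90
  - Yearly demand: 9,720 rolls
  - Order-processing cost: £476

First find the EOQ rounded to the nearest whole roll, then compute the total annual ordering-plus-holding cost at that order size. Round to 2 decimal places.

£10,043.03

2DS/H = 2·9,720·476/10.9 = 848,939.45
EOQ = √848,939.45 ≈ 921.38 → Q = 921 rolls
Annual ordering cost = (D/Q)·S = (9,720/921) × 476 = £5,023.58
Annual holding cost  = (Q/2)·H = (921/2) × 10.9 = £5,019.45
Total = £5,023.58 + £5,019.45 = £10,043.03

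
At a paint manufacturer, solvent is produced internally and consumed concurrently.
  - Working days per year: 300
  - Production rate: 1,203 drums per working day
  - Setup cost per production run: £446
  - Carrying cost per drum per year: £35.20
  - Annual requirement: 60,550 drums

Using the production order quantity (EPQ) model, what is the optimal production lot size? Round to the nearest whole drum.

d = 60,550/300 = 201.8333 drums/day;  effective holding cost H(1 − d/p) = 35.2·(1 − 201.8333/1203) = 29.29432
Q* = √(2DS / H_eff) = √(2·60,550·446 / 29.29432) ≈ 1,357.84

1,358 drums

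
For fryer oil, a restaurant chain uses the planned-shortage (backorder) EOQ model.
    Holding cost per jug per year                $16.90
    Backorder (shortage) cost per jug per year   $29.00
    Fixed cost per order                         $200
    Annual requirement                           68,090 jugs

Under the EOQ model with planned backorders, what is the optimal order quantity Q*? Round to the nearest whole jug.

Q* = √(2DS/H) · √((H + b)/b)
   = √(2 × 68,090 × 200 / 16.9) · √((16.9 + 29) / 29)
   = 1,269.487 × 1.2581 ≈ 1,597.11

1,597 jugs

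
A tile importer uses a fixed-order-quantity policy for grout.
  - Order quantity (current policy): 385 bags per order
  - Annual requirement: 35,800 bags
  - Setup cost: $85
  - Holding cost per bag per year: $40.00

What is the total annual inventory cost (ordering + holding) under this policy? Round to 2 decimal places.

$15,603.90

Ordering: D/Q × S = 35,800/385 × $85 = $7,903.90
Holding:  Q/2 × H = 385/2 × $40 = $7,700.00
Total = $7,903.90 + $7,700.00 = $15,603.90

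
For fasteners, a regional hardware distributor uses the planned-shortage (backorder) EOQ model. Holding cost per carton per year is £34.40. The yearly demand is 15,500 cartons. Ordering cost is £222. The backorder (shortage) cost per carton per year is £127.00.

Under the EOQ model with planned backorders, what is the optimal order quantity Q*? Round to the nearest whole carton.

504 cartons

Basic EOQ = √(2·15,500·222/34.4) = 447.279
Backorder adjustment √((H+b)/b) = √((34.4+127)/127) = 1.1273
Q* = 447.279 × 1.1273 ≈ 504.23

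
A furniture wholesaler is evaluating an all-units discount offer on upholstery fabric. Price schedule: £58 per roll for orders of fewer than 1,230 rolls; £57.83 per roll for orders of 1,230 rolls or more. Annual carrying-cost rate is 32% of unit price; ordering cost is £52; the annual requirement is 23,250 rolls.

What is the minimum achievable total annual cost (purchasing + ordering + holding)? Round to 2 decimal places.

H₁ = 32%×£58 = £18.5600;  H₂ = 32%×£57.83 = £18.5056
EOQ₁ = √(2×23,250×52/18.5600) = 360.94  (< 1,230, feasible at tier 1)
EOQ₂ = √(2×23,250×52/18.5056) = 361.47  (< 1,230 → use Q = 1,230 at tier-2 price)
TC(tier 1 (EOQ₁), Q≈360.9) = £1,355,199.11
TC(tier 2, Q≈1,230.0) = £1,356,911.37
Minimum at tier 1 (EOQ₁): £1,355,199.11

£1,355,199.11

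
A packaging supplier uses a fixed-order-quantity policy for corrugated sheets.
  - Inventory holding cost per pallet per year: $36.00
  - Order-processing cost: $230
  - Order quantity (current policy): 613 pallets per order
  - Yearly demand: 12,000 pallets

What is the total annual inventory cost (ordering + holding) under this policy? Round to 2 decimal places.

Ordering: D/Q × S = 12,000/613 × $230 = $4,502.45
Holding:  Q/2 × H = 613/2 × $36 = $11,034.00
Total = $4,502.45 + $11,034.00 = $15,536.45

$15,536.45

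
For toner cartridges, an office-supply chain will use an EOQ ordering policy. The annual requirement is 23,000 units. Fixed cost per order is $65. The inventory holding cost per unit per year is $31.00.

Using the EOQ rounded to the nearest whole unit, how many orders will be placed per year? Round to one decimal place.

74.0 orders per year

2DS/H = 2·23,000·65/31 = 96,451.61
EOQ = √96,451.61 ≈ 310.57 → Q = 311
N = D/Q = 23,000/311 ≈ 73.955 orders/yr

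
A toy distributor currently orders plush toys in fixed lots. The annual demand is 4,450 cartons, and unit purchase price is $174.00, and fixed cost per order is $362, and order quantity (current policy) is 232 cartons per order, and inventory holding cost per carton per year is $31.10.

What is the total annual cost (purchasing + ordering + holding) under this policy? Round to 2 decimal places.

Ordering: D/Q × S = 4,450/232 × $362 = $6,943.53
Holding:  Q/2 × H = 232/2 × $31.1 = $3,607.60
Purchase cost = D·C = 4,450 × 174 = $774,300.00
Total = $6,943.53 + $3,607.60 + $774,300.00 = $784,851.13

$784,851.13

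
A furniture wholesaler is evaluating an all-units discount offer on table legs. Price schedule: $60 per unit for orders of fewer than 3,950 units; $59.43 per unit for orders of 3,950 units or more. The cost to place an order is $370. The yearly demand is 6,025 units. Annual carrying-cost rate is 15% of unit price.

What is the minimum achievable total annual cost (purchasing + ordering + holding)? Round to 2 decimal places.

H₁ = 15%×$60 = $9.0000;  H₂ = 15%×$59.43 = $8.9145
EOQ₁ = √(2×6,025×370/9.0000) = 703.84  (< 3,950, feasible at tier 1)
EOQ₂ = √(2×6,025×370/8.9145) = 707.21  (< 3,950 → use Q = 3,950 at tier-2 price)
TC(tier 1 (EOQ₁), Q≈703.8) = $367,834.55
TC(tier 2, Q≈3,950.0) = $376,236.25
Minimum at tier 1 (EOQ₁): $367,834.55

$367,834.55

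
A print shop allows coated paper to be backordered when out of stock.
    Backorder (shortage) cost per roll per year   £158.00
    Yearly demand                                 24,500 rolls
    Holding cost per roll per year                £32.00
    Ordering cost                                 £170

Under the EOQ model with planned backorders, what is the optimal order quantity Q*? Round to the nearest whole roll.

Q* = √(2DS/H) · √((H + b)/b)
   = √(2 × 24,500 × 170 / 32) · √((32 + 158) / 158)
   = 510.208 × 1.0966 ≈ 559.49

559 rolls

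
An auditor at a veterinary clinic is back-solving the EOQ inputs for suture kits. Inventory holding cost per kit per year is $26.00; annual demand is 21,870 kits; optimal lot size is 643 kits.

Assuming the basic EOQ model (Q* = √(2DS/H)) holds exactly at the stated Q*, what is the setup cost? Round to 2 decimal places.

From Q* = √(2DS/H) ⇒ Q*² = 2DS/H.
S = Q²H / (2D) = 643² × 26 / (2 × 21,870) = 245.7630

$245.76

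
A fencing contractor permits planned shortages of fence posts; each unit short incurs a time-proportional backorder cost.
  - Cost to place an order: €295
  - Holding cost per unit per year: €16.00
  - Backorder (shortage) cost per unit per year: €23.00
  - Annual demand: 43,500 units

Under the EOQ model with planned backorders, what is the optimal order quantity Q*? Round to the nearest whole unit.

Q* = √(2DS/H) · √((H + b)/b)
   = √(2 × 43,500 × 295 / 16) · √((16 + 23) / 23)
   = 1,266.516 × 1.3022 ≈ 1,649.22

1,649 units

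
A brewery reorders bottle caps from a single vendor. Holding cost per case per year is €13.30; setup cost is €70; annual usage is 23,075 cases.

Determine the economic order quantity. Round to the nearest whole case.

Q* = √(2·D·S / H) = √(2·23,075·70 / 13.3) = √242,894.7 ≈ 492.84

493 cases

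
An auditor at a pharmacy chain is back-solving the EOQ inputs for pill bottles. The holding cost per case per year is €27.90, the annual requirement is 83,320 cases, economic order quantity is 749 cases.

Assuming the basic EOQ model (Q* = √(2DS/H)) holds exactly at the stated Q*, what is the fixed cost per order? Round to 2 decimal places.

EOQ relation: Q² = 2DS/H, so rearrange for the unknown.
S = Q²H / (2D) = 749² × 27.9 / (2 × 83,320) = 93.9266

€93.93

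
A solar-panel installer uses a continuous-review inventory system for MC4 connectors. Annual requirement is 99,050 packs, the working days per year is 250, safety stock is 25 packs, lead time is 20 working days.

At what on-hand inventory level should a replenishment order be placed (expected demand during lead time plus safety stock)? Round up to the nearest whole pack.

Daily demand d = 99,050 / 250 = 396.200 packs/day
Demand during lead time = 396.200 × 20 = 7,924.00
Reorder point = 7,924.00 + 25 = 7,949.00 → round up

7,949 packs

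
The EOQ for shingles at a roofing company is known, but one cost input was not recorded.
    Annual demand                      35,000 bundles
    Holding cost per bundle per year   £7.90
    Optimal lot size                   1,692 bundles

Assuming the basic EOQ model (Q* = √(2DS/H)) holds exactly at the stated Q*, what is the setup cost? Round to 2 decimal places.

£323.09

EOQ relation: Q² = 2DS/H, so rearrange for the unknown.
S = Q²H / (2D) = 1,692² × 7.9 / (2 × 35,000) = 323.0947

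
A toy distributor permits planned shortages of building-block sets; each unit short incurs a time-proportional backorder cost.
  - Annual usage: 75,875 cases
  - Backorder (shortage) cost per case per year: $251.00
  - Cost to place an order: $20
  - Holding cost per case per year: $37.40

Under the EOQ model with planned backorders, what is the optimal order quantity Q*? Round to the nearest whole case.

305 cases

Basic EOQ = √(2·75,875·20/37.4) = 284.868
Backorder adjustment √((H+b)/b) = √((37.4+251)/251) = 1.0719
Q* = 284.868 × 1.0719 ≈ 305.35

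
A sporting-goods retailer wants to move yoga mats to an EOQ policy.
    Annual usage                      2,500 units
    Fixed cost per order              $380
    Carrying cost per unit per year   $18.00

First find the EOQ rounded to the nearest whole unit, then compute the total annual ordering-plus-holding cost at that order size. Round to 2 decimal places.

EOQ = √(2DS/H) = √(2 × 2,500 × 380 / 18)
    = √(105,555.56) ≈ 324.89 → Q = 325 units
Annual ordering cost = (D/Q)·S = (2,500/325) × 380 = $2,923.08
Annual holding cost  = (Q/2)·H = (325/2) × 18 = $2,925.00
Total = $2,923.08 + $2,925.00 = $5,848.08

$5,848.08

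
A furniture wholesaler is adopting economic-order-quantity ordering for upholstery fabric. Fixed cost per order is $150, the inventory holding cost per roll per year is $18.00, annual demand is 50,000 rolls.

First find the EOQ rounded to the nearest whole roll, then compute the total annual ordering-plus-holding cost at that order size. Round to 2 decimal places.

$16,431.68

2DS/H = 2·50,000·150/18 = 833,333.33
EOQ = √833,333.33 ≈ 912.87 → Q = 913 rolls
Ordering: D/Q × S = 50,000/913 × $150 = $8,214.68
Holding:  Q/2 × H = 913/2 × $18 = $8,217.00
Total = $8,214.68 + $8,217.00 = $16,431.68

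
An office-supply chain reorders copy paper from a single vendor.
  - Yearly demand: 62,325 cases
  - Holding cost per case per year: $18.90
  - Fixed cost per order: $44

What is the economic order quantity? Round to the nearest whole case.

Optimal lot size Q* = (2 × 62,325 × $44 / $18.9)^½ ≈ 538.69

539 cases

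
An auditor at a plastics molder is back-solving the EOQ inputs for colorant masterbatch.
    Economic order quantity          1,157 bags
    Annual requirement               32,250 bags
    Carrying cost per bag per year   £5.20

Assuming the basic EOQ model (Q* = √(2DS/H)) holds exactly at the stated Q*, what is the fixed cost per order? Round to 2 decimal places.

EOQ relation: Q² = 2DS/H, so rearrange for the unknown.
S = Q²H / (2D) = 1,157² × 5.2 / (2 × 32,250) = 107.9221

£107.92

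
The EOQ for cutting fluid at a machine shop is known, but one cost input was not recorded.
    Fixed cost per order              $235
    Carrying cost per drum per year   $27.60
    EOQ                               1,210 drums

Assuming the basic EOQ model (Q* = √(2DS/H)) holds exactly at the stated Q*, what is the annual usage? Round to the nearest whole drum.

Since Q* = (2DS/H)^½, squaring gives Q*²·H = 2DS.
D = Q²H / (2S) = 1,210² × 27.6 / (2 × 235) = 85,976.94

85,977 drums per year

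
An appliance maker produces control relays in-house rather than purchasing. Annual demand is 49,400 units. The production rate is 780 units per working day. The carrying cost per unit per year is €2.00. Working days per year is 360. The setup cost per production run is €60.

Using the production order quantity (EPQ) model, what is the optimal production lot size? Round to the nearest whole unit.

1,897 units

d = 49,400/360 = 137.2222 units/day;  effective holding cost H(1 − d/p) = 2·(1 − 137.2222/780) = 1.64815
Q* = √(2DS / H_eff) = √(2·49,400·60 / 1.64815) ≈ 1,896.51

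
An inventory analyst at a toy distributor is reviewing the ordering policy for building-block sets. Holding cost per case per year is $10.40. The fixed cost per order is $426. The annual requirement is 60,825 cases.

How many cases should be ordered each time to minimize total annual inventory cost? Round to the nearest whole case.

2,232 cases

Optimal lot size Q* = (2 × 60,825 × $426 / $10.4)^½ ≈ 2,232.26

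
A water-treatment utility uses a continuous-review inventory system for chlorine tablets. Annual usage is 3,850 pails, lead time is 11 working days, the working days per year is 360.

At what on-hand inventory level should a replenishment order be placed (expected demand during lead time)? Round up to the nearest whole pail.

Daily demand d = 3,850 / 360 = 10.694 pails/day
Demand during lead time = 10.694 × 11 = 117.64
Reorder point = 117.64 → round up

118 pails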